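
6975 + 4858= 11833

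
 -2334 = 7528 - 9862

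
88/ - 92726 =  - 1 + 46319/46363 = - 0.00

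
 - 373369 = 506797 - 880166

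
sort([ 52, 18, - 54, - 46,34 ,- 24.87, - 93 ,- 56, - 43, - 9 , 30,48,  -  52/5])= [ - 93,-56,  -  54,-46,  -  43, - 24.87,-52/5, - 9,18,30, 34, 48, 52 ]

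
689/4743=689/4743 = 0.15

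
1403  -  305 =1098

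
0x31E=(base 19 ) 240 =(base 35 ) MS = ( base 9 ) 1076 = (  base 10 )798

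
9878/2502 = 3 + 1186/1251 = 3.95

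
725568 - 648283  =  77285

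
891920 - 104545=787375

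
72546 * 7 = 507822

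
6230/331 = 18+272/331 = 18.82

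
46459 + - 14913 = 31546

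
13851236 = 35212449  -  21361213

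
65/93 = 65/93 =0.70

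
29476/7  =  4210  +  6/7 = 4210.86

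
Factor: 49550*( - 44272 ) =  - 2^5 * 5^2*991^1*2767^1 = - 2193677600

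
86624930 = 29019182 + 57605748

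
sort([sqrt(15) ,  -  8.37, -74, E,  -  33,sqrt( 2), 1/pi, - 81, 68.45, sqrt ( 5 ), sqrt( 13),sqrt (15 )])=[ - 81,  -  74, - 33,  -  8.37, 1/pi,sqrt(2), sqrt( 5 ), E, sqrt( 13 ), sqrt(  15), sqrt (15 ), 68.45]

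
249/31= 249/31 =8.03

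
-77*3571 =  - 274967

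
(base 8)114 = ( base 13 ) 5b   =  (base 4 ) 1030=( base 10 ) 76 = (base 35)26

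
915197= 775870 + 139327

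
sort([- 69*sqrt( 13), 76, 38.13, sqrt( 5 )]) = [ - 69*sqrt( 13 ), sqrt( 5), 38.13,76 ] 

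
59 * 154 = 9086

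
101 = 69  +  32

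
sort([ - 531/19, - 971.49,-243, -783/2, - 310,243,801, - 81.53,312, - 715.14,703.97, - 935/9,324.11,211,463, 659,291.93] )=[-971.49, - 715.14, - 783/2, - 310, - 243, - 935/9, - 81.53, - 531/19, 211,243,291.93, 312, 324.11,463  ,  659,703.97,801]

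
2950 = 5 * 590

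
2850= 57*50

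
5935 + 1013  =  6948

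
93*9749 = 906657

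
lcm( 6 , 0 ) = 0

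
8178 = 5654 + 2524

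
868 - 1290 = - 422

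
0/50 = 0 = 0.00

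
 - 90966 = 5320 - 96286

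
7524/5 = 1504 + 4/5 = 1504.80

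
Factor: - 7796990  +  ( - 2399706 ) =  - 2^3*239^1*5333^1 = - 10196696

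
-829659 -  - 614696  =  -214963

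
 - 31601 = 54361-85962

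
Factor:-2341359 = -3^3*17^1*5101^1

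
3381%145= 46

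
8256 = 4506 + 3750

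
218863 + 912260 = 1131123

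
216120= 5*43224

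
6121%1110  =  571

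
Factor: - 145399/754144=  - 2^(  -  5 )*23567^( - 1)*145399^1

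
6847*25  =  171175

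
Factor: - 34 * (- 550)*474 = 2^3*3^1*5^2* 11^1 *17^1*79^1  =  8863800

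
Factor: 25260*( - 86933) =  - 2^2*3^1*5^1 * 7^1 * 11^1*421^1*1129^1 = -2195927580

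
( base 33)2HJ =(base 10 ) 2758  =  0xac6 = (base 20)6HI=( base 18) 894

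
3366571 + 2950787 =6317358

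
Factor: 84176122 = 2^1 * 109^1 * 386129^1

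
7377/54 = 136+11/18= 136.61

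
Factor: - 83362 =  - 2^1*41681^1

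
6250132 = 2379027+3871105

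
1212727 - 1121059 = 91668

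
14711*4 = 58844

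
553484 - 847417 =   -  293933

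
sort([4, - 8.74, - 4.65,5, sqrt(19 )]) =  [ -8.74,-4.65, 4,sqrt ( 19 ),5 ] 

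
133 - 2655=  - 2522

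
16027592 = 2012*7966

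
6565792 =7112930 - 547138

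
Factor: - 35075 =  - 5^2*23^1*61^1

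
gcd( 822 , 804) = 6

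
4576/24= 572/3 = 190.67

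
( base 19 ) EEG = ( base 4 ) 1103120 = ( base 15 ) 18ab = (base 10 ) 5336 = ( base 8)12330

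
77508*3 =232524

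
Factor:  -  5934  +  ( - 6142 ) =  - 12076 = - 2^2*3019^1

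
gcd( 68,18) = 2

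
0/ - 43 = 0/1 = -  0.00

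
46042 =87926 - 41884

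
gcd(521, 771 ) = 1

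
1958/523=1958/523= 3.74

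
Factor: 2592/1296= 2^1= 2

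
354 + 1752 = 2106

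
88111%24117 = 15760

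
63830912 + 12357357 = 76188269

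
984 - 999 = - 15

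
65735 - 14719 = 51016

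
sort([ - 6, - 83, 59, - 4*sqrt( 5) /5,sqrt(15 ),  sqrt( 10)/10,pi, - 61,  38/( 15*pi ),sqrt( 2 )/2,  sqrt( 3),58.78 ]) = [ - 83, - 61  , - 6,  -  4*sqrt (5)/5, sqrt( 10 )/10,sqrt( 2)/2,38/( 15*pi ),sqrt( 3 ),pi,sqrt( 15 ) , 58.78, 59 ] 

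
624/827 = 624/827 = 0.75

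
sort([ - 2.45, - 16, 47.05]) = [ - 16, - 2.45,47.05]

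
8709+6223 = 14932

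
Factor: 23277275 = 5^2* 7^1*133013^1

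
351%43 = 7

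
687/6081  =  229/2027 = 0.11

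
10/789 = 10/789 = 0.01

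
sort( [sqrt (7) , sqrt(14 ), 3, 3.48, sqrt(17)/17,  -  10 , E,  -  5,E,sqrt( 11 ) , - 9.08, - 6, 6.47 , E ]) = [ - 10, - 9.08 , - 6, - 5, sqrt(17 ) /17,  sqrt(7), E,E, E,3,sqrt(11 ),  3.48 , sqrt( 14), 6.47] 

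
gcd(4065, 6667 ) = 1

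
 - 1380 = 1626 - 3006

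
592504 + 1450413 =2042917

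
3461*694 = 2401934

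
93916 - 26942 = 66974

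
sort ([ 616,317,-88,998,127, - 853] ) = [-853, - 88, 127, 317, 616,998]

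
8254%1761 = 1210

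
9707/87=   111 + 50/87  =  111.57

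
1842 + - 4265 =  - 2423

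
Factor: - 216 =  - 2^3*3^3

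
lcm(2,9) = 18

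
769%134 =99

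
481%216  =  49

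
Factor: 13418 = 2^1*6709^1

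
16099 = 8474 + 7625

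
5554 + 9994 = 15548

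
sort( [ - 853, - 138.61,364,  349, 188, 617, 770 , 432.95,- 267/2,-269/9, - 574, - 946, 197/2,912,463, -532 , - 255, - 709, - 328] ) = [ - 946, - 853, - 709, - 574, - 532, - 328, - 255, - 138.61, - 267/2, - 269/9, 197/2,188,349, 364,432.95,463,617, 770, 912 ] 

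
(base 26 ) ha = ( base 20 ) 12C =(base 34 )da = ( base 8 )704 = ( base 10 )452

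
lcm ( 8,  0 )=0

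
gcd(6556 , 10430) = 298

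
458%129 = 71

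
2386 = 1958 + 428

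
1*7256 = 7256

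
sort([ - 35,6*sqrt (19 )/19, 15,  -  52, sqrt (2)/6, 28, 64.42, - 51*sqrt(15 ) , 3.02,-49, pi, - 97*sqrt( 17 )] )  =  [ - 97*sqrt(  17 ), - 51*sqrt(15), - 52, -49, - 35,sqrt(2) /6, 6*sqrt (19 )/19,3.02,pi , 15,28,64.42]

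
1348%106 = 76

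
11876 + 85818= 97694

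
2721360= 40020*68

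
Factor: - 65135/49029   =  - 3^ ( - 1)*5^1*7^1*59^( - 1)*277^( - 1 )*1861^1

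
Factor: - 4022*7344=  -2^5*3^3*17^1* 2011^1 = -29537568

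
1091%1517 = 1091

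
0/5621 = 0 = 0.00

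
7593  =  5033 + 2560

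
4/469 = 4/469 =0.01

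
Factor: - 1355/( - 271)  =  5 = 5^1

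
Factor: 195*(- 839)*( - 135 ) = 3^4*5^2 * 13^1*839^1 = 22086675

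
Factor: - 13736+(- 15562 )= - 2^1*3^1*19^1*257^1 = - 29298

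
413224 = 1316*314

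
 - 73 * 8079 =-589767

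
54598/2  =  27299 = 27299.00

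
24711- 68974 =-44263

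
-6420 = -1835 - 4585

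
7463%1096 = 887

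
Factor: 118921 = 11^1*19^1* 569^1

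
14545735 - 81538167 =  - 66992432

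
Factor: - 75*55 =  - 3^1 * 5^3*11^1 = - 4125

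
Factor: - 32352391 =-4649^1*6959^1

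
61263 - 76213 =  - 14950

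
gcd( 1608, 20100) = 804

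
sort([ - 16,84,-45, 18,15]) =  [- 45,  -  16,15, 18,84] 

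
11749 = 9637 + 2112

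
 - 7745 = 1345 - 9090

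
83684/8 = 10460 + 1/2= 10460.50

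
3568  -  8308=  - 4740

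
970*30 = 29100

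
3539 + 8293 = 11832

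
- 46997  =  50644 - 97641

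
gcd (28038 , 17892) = 6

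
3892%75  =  67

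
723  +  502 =1225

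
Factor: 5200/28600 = 2^1 * 11^(-1) =2/11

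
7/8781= 7/8781 = 0.00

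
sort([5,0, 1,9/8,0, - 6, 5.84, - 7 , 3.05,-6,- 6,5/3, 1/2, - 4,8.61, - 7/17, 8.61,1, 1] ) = [- 7, - 6,  -  6,-6 ,  -  4, - 7/17, 0, 0,1/2,1,1,1 , 9/8, 5/3, 3.05,  5, 5.84 , 8.61, 8.61 ]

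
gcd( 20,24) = 4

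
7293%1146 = 417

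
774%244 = 42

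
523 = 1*523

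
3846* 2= 7692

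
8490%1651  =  235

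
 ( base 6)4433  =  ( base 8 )2005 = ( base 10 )1029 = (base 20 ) 2b9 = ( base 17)399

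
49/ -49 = - 1/1 = - 1.00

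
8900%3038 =2824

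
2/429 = 2/429 = 0.00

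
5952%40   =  32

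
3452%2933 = 519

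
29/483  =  29/483 =0.06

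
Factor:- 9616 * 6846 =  - 2^5*3^1 * 7^1*163^1*601^1=- 65831136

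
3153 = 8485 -5332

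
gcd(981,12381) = 3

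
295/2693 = 295/2693 = 0.11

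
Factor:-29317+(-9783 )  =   - 2^2*5^2*17^1*23^1=-39100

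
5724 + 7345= 13069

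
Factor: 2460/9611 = 2^2*3^1*5^1*7^(  -  1)*41^1*1373^( - 1)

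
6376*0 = 0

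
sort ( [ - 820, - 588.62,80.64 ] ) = [-820,-588.62, 80.64 ]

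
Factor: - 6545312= -2^5*137^1*1493^1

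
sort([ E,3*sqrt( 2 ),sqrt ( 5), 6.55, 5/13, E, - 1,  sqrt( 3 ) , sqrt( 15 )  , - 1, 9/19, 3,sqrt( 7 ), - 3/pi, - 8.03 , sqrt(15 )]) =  [ - 8.03, - 1, - 1,-3/pi,5/13,  9/19,sqrt( 3),sqrt( 5), sqrt( 7),E, E,3, sqrt( 15), sqrt(15),3*sqrt(2 ) , 6.55] 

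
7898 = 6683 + 1215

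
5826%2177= 1472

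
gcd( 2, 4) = 2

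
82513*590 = 48682670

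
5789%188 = 149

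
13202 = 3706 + 9496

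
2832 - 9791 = - 6959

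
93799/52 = 93799/52 = 1803.83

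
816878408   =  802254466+14623942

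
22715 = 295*77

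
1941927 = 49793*39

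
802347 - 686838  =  115509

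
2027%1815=212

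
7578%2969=1640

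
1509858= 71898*21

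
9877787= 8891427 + 986360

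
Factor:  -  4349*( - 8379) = 36440271  =  3^2 * 7^2 * 19^1*4349^1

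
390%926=390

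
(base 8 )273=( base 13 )115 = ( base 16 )bb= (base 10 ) 187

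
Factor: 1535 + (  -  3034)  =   -1499 = - 1499^1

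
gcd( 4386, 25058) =34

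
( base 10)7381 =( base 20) i91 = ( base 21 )GFA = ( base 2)1110011010101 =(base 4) 1303111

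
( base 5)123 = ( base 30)18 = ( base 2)100110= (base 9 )42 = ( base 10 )38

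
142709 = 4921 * 29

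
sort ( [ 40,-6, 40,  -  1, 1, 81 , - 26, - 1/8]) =[  -  26, - 6, - 1, - 1/8,1,  40, 40,  81]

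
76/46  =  38/23 = 1.65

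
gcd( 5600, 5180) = 140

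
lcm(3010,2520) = 108360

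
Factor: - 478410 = - 2^1*3^1*5^1*37^1 * 431^1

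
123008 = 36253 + 86755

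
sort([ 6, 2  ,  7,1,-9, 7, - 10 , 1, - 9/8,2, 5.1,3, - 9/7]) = [ - 10, - 9, - 9/7,  -  9/8,1 , 1 , 2, 2,3,5.1,  6,7,7]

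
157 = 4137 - 3980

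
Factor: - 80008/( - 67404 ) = 2^1*3^ ( - 1 )*41^( - 1)*73^1 = 146/123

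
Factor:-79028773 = -479^1 * 164987^1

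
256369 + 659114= 915483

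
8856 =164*54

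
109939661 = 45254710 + 64684951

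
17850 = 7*2550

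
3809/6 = 634 + 5/6  =  634.83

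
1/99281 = 1/99281 = 0.00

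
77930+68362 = 146292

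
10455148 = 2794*3742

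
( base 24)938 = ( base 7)21230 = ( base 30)5PE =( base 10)5264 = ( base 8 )12220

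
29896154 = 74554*401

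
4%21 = 4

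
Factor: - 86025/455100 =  -31/164= -  2^( - 2) * 31^1*41^( - 1 )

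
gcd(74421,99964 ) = 1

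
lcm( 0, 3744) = 0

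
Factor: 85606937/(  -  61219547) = -13^1*37^1*43^1*4139^1*61219547^(- 1) 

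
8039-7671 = 368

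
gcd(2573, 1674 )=31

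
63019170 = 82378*765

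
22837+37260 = 60097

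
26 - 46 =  - 20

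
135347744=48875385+86472359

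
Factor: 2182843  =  13^1*167911^1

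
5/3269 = 5/3269 = 0.00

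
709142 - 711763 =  - 2621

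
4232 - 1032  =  3200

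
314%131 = 52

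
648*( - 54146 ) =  - 35086608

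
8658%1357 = 516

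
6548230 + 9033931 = 15582161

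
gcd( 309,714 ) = 3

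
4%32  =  4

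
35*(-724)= - 25340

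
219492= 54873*4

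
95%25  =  20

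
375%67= 40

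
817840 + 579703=1397543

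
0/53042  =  0 = 0.00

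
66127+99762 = 165889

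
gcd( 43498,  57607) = 1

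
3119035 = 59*52865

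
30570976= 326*93776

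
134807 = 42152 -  - 92655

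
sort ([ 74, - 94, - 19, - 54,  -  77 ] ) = [ - 94 , - 77, - 54, - 19,74 ]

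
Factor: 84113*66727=5612608151 = 19^2*53^1*233^1 * 1259^1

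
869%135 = 59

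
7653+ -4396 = 3257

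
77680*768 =59658240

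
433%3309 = 433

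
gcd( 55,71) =1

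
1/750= 1/750 = 0.00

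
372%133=106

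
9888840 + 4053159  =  13941999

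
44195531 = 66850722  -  22655191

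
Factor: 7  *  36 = 2^2 * 3^2*7^1 = 252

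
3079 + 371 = 3450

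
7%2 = 1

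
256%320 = 256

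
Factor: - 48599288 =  -2^3 * 43^1 * 141277^1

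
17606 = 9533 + 8073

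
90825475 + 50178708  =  141004183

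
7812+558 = 8370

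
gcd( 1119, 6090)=3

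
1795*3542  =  6357890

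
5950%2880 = 190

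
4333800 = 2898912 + 1434888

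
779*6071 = 4729309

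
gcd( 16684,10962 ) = 2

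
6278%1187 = 343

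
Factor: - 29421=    - 3^2*7^1*467^1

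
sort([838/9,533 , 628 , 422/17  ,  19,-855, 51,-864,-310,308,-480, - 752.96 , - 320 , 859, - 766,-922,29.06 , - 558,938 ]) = [  -  922 , - 864, - 855 , - 766, - 752.96, - 558,-480  ,-320, - 310, 19, 422/17,29.06,51, 838/9,308 , 533,628,859,938 ]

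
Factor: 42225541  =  42225541^1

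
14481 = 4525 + 9956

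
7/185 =7/185 = 0.04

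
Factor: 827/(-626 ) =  - 2^( - 1)*313^( - 1)*827^1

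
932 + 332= 1264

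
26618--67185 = 93803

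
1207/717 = 1207/717 = 1.68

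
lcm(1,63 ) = 63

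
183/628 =183/628 = 0.29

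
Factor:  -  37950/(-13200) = 23/8 = 2^(- 3 )*23^1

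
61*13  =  793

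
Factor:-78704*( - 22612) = 1779654848 = 2^6*4919^1  *5653^1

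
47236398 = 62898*751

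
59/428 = 59/428=0.14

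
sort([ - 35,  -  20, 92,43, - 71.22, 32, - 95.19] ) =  [ - 95.19, - 71.22, - 35, - 20, 32,43, 92] 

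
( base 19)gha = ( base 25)9j9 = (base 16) 17dd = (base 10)6109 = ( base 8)13735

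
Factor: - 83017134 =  - 2^1*3^2*47^1 * 98129^1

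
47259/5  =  9451+4/5 = 9451.80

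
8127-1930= 6197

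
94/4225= 94/4225=0.02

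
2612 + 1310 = 3922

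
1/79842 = 1/79842  =  0.00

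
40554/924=6759/154 =43.89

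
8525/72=8525/72  =  118.40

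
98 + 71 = 169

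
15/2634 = 5/878 = 0.01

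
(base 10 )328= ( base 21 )fd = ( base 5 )2303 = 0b101001000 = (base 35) 9D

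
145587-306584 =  - 160997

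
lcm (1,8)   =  8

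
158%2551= 158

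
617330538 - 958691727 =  -341361189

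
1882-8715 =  - 6833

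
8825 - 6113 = 2712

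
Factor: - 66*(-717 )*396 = 18739512 = 2^3 * 3^4 * 11^2  *239^1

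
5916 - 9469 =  - 3553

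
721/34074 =721/34074 =0.02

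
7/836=7/836=0.01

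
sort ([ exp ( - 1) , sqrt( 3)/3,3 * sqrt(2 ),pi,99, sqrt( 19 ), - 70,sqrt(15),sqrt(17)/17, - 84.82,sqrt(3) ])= [-84.82,-70, sqrt(17)/17,  exp(  -  1 ), sqrt ( 3)/3,sqrt( 3),pi,  sqrt( 15 ), 3 * sqrt(2),sqrt(19 ), 99]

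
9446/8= 1180+ 3/4 = 1180.75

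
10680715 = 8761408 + 1919307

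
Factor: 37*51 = 3^1*17^1*37^1 = 1887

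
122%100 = 22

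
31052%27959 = 3093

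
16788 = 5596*3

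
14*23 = 322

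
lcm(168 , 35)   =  840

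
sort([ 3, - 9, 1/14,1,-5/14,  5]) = [ - 9, - 5/14,1/14,  1,  3, 5 ]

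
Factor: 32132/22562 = 554/389 = 2^1 * 277^1*389^(  -  1)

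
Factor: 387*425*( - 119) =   -  19572525 = -  3^2  *5^2 * 7^1 * 17^2*43^1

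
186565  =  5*37313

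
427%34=19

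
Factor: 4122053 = 13^1*109^1*2909^1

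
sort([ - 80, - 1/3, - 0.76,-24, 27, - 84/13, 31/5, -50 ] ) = [ - 80, - 50,- 24, -84/13 , -0.76, - 1/3,31/5,27 ] 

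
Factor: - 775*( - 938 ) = 2^1*5^2* 7^1 * 31^1 * 67^1 = 726950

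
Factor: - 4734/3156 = -3/2 = -2^(  -  1)*3^1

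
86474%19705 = 7654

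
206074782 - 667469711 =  - 461394929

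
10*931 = 9310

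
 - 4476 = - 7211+2735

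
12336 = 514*24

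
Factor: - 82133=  - 23^1*3571^1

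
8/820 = 2/205= 0.01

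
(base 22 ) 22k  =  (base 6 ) 4440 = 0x408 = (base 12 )720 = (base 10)1032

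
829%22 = 15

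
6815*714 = 4865910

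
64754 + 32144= 96898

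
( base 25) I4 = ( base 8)706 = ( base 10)454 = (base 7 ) 1216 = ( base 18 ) 174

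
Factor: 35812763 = 7^1*359^1*14251^1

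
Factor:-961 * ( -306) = 2^1*3^2*17^1 * 31^2 = 294066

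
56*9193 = 514808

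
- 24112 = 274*( - 88)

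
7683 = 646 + 7037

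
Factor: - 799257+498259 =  -2^1*19^1*89^2 = - 300998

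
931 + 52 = 983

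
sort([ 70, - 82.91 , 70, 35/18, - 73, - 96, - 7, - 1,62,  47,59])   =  [-96, - 82.91, - 73, - 7 , - 1, 35/18,47, 59, 62, 70, 70 ] 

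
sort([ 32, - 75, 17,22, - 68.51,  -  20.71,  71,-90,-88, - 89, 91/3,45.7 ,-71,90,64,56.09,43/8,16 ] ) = [ - 90  ,- 89, - 88, - 75,  -  71,-68.51, - 20.71 , 43/8 , 16,17,22,91/3, 32,45.7,56.09, 64, 71,90]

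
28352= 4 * 7088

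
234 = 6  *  39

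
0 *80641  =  0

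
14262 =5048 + 9214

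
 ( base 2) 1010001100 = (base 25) 112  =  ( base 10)652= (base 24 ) 134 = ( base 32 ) KC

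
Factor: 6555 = 3^1*5^1*19^1*23^1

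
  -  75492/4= - 18873 = - 18873.00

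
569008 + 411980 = 980988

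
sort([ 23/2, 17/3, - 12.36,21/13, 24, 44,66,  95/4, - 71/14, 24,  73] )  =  [ - 12.36, - 71/14, 21/13, 17/3,23/2, 95/4, 24,24,44,  66,73] 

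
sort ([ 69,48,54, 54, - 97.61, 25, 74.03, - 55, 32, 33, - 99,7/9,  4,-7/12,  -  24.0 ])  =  [ - 99, - 97.61, -55,-24.0,-7/12, 7/9, 4, 25, 32, 33, 48, 54,54, 69, 74.03 ]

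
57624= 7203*8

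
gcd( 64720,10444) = 4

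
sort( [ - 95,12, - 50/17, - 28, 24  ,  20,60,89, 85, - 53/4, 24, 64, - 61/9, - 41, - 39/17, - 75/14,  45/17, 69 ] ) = [ - 95 , - 41,-28 , - 53/4, - 61/9 , - 75/14,-50/17, -39/17 , 45/17,  12, 20, 24, 24,60, 64,  69,  85 , 89]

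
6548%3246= 56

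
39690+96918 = 136608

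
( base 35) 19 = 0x2c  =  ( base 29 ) 1f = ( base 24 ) 1K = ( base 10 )44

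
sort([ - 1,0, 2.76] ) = [  -  1,0,2.76 ]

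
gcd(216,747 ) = 9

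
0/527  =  0   =  0.00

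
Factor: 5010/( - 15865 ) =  -2^1*3^1*19^(-1) = - 6/19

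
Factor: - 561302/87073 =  - 2^1*7^( - 1)*1777^ ( - 1)*40093^1 = - 80186/12439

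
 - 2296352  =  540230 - 2836582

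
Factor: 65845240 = 2^3*5^1 * 31^1*53101^1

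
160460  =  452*355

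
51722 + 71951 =123673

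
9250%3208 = 2834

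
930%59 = 45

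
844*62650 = 52876600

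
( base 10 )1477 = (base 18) 4a1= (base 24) 2DD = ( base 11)1123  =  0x5c5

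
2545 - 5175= -2630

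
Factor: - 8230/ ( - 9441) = 2^1*3^( - 2 ) * 5^1*823^1 * 1049^( - 1)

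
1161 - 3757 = -2596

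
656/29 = 656/29 = 22.62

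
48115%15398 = 1921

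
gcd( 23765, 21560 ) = 245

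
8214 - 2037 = 6177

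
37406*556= 20797736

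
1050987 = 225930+825057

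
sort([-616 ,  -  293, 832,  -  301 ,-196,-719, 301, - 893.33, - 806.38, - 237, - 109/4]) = [ - 893.33, - 806.38, - 719,-616, - 301,-293,- 237, - 196, -109/4, 301,832]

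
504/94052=18/3359 = 0.01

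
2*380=760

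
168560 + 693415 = 861975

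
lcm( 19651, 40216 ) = 1729288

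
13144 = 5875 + 7269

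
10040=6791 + 3249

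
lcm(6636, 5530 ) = 33180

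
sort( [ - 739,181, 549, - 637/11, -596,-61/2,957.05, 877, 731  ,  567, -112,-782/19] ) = [-739, - 596, - 112, - 637/11,-782/19,- 61/2, 181, 549,567,731 , 877, 957.05]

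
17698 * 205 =3628090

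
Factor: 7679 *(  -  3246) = -2^1*3^1 * 7^1*541^1*1097^1 = - 24926034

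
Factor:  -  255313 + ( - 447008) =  - 3^1*17^1* 47^1*293^1  =  -702321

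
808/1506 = 404/753 = 0.54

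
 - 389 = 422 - 811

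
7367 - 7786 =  - 419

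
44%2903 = 44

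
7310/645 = 11 + 1/3 = 11.33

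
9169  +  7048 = 16217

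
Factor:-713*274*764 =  - 149256568 =- 2^3*23^1*31^1 * 137^1 * 191^1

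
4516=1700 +2816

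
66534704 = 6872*9682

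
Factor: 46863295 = 5^1*193^1*48563^1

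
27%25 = 2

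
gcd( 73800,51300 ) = 900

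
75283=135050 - 59767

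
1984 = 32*62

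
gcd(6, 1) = 1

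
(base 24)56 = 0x7E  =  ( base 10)126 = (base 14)90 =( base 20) 66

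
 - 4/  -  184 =1/46 = 0.02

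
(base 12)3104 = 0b1010011010100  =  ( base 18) g84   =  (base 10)5332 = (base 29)69p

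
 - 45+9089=9044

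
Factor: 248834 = 2^1*83^1*1499^1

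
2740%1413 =1327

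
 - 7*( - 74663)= 522641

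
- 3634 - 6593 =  - 10227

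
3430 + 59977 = 63407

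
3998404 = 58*68938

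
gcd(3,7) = 1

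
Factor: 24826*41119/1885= 78524638/145  =  2^1 * 5^( - 1 )*29^( - 1)*3163^1 * 12413^1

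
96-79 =17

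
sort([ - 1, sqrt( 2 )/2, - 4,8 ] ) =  [  -  4 , -1, sqrt( 2) /2, 8]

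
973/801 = 1 + 172/801 = 1.21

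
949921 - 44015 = 905906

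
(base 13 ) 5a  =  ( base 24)33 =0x4B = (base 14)55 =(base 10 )75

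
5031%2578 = 2453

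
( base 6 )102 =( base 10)38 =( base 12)32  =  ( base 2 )100110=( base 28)1A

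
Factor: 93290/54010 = 19/11= 11^( - 1)*19^1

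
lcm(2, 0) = 0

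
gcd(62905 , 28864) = 1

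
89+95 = 184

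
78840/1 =78840=78840.00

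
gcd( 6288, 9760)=16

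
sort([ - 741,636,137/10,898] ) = [ - 741, 137/10,  636,898 ] 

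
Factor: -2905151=-2905151^1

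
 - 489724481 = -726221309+236496828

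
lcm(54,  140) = 3780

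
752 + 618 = 1370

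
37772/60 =629+8/15 = 629.53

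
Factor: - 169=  - 13^2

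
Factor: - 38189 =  - 38189^1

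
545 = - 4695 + 5240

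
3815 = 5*763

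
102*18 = 1836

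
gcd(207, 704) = 1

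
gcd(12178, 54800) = 2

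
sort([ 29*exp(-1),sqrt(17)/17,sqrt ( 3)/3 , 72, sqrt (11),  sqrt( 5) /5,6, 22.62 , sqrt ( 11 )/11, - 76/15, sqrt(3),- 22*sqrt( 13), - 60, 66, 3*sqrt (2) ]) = [  -  22*sqrt( 13), - 60,- 76/15  ,  sqrt( 17)/17, sqrt(11 )/11,sqrt( 5)/5,sqrt( 3)/3,  sqrt(3) , sqrt ( 11 ), 3*sqrt( 2),6, 29*exp( - 1),22.62, 66, 72 ]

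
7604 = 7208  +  396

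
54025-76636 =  - 22611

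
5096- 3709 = 1387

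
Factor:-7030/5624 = - 2^( - 2 )*5^1 = - 5/4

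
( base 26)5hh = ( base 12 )227b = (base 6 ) 25435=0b111011111111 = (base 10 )3839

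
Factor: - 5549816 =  - 2^3*693727^1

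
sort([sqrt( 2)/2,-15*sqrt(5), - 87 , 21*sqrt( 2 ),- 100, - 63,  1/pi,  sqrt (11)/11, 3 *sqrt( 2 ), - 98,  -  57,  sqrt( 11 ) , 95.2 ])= [-100,-98,  -  87, -63,-57, - 15*sqrt( 5), sqrt( 11) /11,1/pi,sqrt( 2) /2, sqrt( 11),3*sqrt(  2), 21*sqrt( 2),95.2]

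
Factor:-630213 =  - 3^1*210071^1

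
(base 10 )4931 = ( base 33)4HE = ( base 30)5EB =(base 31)542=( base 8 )11503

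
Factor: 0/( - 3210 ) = 0 = 0^1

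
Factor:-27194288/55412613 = - 2^4*3^( - 3) *11^1*17^1*53^(-1) * 61^1*149^1 * 38723^( - 1) 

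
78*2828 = 220584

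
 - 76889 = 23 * (  -  3343)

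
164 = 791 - 627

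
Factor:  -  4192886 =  - 2^1*349^1 * 6007^1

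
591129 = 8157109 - 7565980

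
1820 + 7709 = 9529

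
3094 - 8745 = - 5651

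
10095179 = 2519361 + 7575818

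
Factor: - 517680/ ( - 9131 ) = 2^4 * 3^2*5^1*23^( - 1)*397^(-1) *719^1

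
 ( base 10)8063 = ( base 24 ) dnn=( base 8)17577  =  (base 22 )geb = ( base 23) f5d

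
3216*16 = 51456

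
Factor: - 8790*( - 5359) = 47105610 =2^1*3^1*5^1*23^1*233^1*293^1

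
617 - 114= 503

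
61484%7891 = 6247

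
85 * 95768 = 8140280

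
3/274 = 3/274 =0.01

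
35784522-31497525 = 4286997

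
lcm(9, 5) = 45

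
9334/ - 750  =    -  4667/375 =- 12.45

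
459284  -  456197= 3087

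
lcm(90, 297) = 2970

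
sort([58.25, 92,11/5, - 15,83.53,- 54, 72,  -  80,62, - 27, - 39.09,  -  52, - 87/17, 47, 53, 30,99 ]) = [ - 80 ,- 54,-52, - 39.09, - 27,-15, - 87/17, 11/5,30, 47, 53,58.25, 62, 72 , 83.53, 92, 99 ]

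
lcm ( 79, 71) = 5609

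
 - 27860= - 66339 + 38479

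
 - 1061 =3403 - 4464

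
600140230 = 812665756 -212525526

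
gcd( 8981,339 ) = 1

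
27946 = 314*89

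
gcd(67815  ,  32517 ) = 9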